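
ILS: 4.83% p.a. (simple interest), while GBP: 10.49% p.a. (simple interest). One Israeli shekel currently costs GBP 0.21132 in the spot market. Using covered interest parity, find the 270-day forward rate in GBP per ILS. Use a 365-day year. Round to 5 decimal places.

0.21986

T = 270/365 years.
GBP growth factor: 1 + 0.1049×270/365 = 1.0775973.
ILS growth factor: 1 + 0.0483×270/365 = 1.0357288.
Forward (GBP per ILS) = 0.21132 × 1.0775973 / 1.0357288 = 0.2198624.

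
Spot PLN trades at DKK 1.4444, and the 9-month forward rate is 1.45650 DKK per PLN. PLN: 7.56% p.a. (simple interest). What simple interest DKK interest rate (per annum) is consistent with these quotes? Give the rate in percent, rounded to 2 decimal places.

8.74%

T = 9/12 years.
CIP gives F = S · g_DKK/g_PLN, so g_DKK/g_PLN = 1.4565/1.4444 = 1.0083772.
The PLN side grows by 1 + 0.0756×9/12 = 1.056700.
Hence g_DKK = 1.0655522.
r = (1.0655522 − 1)/(9/12) = 0.087403 → 8.74%.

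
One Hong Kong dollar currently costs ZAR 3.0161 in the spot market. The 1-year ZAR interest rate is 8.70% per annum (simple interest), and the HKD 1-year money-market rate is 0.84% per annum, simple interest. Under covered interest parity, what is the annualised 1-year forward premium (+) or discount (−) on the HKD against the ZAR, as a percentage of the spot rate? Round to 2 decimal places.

T = 1 year.
No-arbitrage forward: 3.0161 × 1.087000 / 1.008400 = 3.2511907 ZAR/HKD.
Annualised premium = (F − S)/S × (1/T) = (3.2511907 − 3.0161)/3.0161 ÷ 1 = 7.79%.

+7.79%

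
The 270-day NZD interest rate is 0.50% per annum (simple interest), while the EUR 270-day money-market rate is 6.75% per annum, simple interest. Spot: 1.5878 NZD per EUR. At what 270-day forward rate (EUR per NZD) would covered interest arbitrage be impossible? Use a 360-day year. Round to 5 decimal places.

T = 270/360 years.
NZD growth factor: 1 + 0.0050×270/360 = 1.003750.
Growth of 1 EUR over T: 1 + 0.0675×270/360 = 1.050625.
Forward (NZD per EUR) = 1.5878 × 1.003750 / 1.050625 = 1.516958.
Invert for EUR per NZD: 1 / 1.516958 = 0.65921.

0.65921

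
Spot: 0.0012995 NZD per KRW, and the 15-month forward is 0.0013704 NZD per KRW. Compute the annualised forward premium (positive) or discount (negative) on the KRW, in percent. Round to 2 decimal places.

T = 15/12 years.
Period premium: (0.0013704 − 0.0012995)/0.0012995 = 0.0545594.
Annualise by dividing by T: 0.0545594 / (15/12) = 0.043648 → 4.36%.

+4.36%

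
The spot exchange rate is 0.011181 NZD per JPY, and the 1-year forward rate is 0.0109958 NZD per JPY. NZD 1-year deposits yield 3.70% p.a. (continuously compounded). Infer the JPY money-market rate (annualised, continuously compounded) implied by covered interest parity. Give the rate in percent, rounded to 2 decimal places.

5.37%

T = 1 year.
F/S = 0.0109958/0.011181 = 0.9834362 = (growth of NZD) / (growth of JPY).
NZD growth factor: e^(0.0370×1) = 1.037693.
Hence g_JPY = 1.0551706.
r = ln(1.0551706)/1 = 0.053702 → 5.37%.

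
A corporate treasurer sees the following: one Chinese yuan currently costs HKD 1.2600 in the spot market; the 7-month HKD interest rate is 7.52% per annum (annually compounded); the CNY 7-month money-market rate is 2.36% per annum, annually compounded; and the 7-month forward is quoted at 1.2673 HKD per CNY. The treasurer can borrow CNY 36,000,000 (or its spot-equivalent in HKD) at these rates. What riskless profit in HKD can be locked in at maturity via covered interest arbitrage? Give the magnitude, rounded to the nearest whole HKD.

HKD 1,071,858

T = 7/12 years.
Keep in CNY, deliver into the forward: 36,000,000·1.0136997243·1.2673 = HKD 46,247,819.78.
Swap to HKD now, deposit: 36,000,000·1.2600·1.0432027722 = HKD 47,319,677.75.
The quoted forward undervalues CNY, so borrow CNY, convert to HKD at spot, deposit the HKD at 7.52%, and buy CNY forward at 1.2673 to cover the loan.
Profit = 47,319,677.75 − 46,247,819.78 = HKD 1,071,858.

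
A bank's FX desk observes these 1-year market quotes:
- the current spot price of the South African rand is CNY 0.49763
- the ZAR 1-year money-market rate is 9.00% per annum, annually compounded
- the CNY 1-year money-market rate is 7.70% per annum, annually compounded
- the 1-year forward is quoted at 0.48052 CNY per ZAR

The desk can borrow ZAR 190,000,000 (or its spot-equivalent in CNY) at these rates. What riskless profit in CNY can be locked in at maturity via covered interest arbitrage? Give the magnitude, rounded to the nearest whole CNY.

T = 1 year.
Route A — deposit ZAR, sell forward: 190,000,000 × 1.090000 × 0.48052 = CNY 99,515,692.00.
Route B — convert at spot, deposit CNY: 190,000,000 × 0.49763 × 1.077000 = CNY 101,830,026.90.
The quoted forward undervalues ZAR, so borrow ZAR, convert to CNY at spot, deposit the CNY at 7.70%, and buy ZAR forward at 0.48052 to cover the loan.
The gap between the two covered legs is CNY 2,314,335.

CNY 2,314,335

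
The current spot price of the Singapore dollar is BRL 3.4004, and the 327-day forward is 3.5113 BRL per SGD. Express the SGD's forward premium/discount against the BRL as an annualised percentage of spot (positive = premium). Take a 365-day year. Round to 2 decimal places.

T = 327/365 years.
Period premium: (3.5113 − 3.4004)/3.4004 = 0.0326138.
Annualise by dividing by T: 0.0326138 / (327/365) = 0.036404 → 3.64%.

+3.64%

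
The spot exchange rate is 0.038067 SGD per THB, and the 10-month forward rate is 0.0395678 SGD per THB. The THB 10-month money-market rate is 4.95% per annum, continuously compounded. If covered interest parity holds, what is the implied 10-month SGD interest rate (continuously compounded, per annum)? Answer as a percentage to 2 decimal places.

9.59%

T = 10/12 years.
By CIP, F/S equals the SGD-to-THB growth ratio: 0.0395678/0.038067 = 1.0394252.
The THB side grows by e^(0.0495×10/12) = 1.0421126.
That pins the SGD growth at 1.0831981.
Take logs: ln 1.0831981 / (10/12) = 0.095901, so 9.59%.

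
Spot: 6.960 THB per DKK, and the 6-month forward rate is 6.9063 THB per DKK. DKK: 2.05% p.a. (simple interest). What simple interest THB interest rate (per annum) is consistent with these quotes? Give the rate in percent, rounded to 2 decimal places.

T = 6/12 years.
By CIP, F/S equals the THB-to-DKK growth ratio: 6.9063/6.96 = 0.9922845.
DKK growth factor: 1 + 0.0205×6/12 = 1.010250.
Hence g_THB = 1.0024554.
(1.0024554 − 1)/T = 0.004911, i.e. 0.49%.

0.49%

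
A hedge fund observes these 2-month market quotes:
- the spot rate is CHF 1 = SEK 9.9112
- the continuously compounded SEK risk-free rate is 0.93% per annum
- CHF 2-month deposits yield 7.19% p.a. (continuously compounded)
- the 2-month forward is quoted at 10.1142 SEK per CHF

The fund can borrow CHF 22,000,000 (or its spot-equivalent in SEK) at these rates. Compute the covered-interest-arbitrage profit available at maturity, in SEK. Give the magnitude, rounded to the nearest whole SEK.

SEK 6,810,247

T = 2/12 years.
Invest the CHF and cover forward: 22,000,000 × 1.01205542114 × 10.1142 = SEK 225,194,880.69.
Convert at spot and invest in SEK: 22,000,000 × 9.9112 × 1.00155120187 = SEK 218,384,633.98.
The quoted forward overvalues CHF, so borrow SEK, buy CHF at spot, deposit the CHF at 7.19%, and sell the proceeds forward at 10.1142.
The gap between the two covered legs is SEK 6,810,247.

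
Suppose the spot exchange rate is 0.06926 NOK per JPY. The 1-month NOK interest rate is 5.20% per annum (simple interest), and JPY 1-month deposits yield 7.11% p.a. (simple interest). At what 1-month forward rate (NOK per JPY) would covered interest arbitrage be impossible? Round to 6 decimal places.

T = 1/12 years.
NOK growth factor: 1 + 0.0520×1/12 = 1.0043333.
Growth of 1 JPY over T: 1 + 0.0711×1/12 = 1.005925.
So F = 0.06926 × 1.0043333 / 1.005925 = 0.06915041 (NOK/JPY).

0.069150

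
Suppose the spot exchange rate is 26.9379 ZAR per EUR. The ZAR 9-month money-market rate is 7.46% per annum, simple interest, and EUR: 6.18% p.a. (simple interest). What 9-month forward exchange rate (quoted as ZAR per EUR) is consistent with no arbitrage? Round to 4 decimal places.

T = 9/12 years.
ZAR growth factor: 1 + 0.0746×9/12 = 1.055950.
Growth of 1 EUR over T: 1 + 0.0618×9/12 = 1.046350.
Forward (ZAR per EUR) = 26.9379 × 1.055950 / 1.046350 = 27.185049.

27.1850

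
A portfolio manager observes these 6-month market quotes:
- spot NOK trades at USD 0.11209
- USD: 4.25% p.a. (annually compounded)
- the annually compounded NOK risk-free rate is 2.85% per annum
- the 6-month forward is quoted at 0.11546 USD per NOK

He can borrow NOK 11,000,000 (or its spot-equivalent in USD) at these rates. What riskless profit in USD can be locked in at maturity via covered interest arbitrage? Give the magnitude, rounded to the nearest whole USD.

USD 29,113

T = 6/12 years.
Keep in NOK, deliver into the forward: 11,000,000·1.01414989·0.11546 = USD 1,288,031.21.
Swap to USD now, deposit: 11,000,000·0.11209·1.021028893 = USD 1,258,918.41.
The quoted forward overvalues NOK, so borrow USD, buy NOK at spot, deposit the NOK at 2.85%, and sell the proceeds forward at 0.11546.
Profit = 1,288,031.21 − 1,258,918.41 = USD 29,113.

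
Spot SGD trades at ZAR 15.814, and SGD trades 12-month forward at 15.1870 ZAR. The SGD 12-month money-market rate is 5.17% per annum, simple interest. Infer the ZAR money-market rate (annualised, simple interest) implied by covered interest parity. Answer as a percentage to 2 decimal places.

1.00%

T = 1 year.
By CIP, F/S equals the ZAR-to-SGD growth ratio: 15.187/15.814 = 0.9603516.
SGD growth factor: 1 + 0.0517×1 = 1.051700.
So the ZAR growth factor = 1.0100018.
r = (1.0100018 − 1)/1 = 0.010002 → 1.00%.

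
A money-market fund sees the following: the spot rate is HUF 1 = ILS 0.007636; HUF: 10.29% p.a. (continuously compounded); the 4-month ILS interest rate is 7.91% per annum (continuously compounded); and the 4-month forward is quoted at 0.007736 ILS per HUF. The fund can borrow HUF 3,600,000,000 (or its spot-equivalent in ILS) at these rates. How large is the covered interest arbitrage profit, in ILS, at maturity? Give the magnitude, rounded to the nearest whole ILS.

ILS 597,364

T = 4/12 years.
Invest the HUF and cover forward: 3,600,000,000 × 1.0348950287 × 0.007736 = ILS 28,821,412.59.
Convert at spot and invest in ILS: 3,600,000,000 × 0.007636 × 1.0267173425 = ILS 28,224,049.06.
The quoted forward overvalues HUF, so borrow ILS, buy HUF at spot, deposit the HUF at 10.29%, and sell the proceeds forward at 0.007736.
The gap between the two covered legs is ILS 597,364.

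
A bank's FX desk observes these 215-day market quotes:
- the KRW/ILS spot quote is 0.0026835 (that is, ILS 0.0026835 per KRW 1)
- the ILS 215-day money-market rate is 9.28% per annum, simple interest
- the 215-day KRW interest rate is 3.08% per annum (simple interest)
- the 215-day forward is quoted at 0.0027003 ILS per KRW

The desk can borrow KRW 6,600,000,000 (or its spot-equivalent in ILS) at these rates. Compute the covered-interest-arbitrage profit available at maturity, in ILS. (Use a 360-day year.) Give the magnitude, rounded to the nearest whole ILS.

ILS 542,883

T = 215/360 years.
Keep in KRW, deliver into the forward: 6,600,000,000·1.0183944444·0.0027003 = ILS 18,149,805.42.
Swap to ILS now, deposit: 6,600,000,000·0.0026835·1.0554222222 = ILS 18,692,688.52.
The quoted forward undervalues KRW, so borrow KRW, convert to ILS at spot, deposit the ILS at 9.28%, and buy KRW forward at 0.0027003 to cover the loan.
Arbitrage profit = |18,149,805.42 − 18,692,688.52| = ILS 542,883.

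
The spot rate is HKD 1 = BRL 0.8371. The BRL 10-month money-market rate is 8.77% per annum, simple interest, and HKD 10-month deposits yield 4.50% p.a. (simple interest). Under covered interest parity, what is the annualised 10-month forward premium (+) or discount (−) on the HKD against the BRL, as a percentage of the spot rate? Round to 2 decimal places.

T = 10/12 years.
F = S · g_BRL/g_HKD = 0.8371 × 1.0730833/1.037500 = 0.8658101.
Annualised premium = (F − S)/S × (1/T) = (0.8658101 − 0.8371)/0.8371 ÷ (10/12) = 4.12%.

+4.12%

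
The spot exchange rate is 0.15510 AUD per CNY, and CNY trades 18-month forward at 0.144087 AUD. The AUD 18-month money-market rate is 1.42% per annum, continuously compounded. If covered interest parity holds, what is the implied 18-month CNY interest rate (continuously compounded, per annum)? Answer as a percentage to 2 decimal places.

6.33%

T = 18/12 years.
CIP gives F = S · g_AUD/g_CNY, so g_AUD/g_CNY = 0.144087/0.1551 = 0.9289942.
AUD growth factor: e^(0.0142×18/12) = 1.0215285.
Hence g_CNY = 1.099607.
Take logs: ln 1.099607 / (18/12) = 0.063302, so 6.33%.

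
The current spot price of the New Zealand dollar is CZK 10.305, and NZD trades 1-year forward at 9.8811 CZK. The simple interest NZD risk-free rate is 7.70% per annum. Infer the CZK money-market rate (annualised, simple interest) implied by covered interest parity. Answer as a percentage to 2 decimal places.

3.27%

T = 1 year.
By CIP, F/S equals the CZK-to-NZD growth ratio: 9.8811/10.305 = 0.9588646.
The NZD side grows by 1 + 0.0770×1 = 1.077000.
Hence g_CZK = 1.0326972.
r = (1.0326972 − 1)/1 = 0.032697 → 3.27%.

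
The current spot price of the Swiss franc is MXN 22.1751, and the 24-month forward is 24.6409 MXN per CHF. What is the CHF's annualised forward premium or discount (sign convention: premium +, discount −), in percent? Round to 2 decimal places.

+5.56%

T = 2 years.
(F − S)/S = (24.6409 − 22.1751)/22.1751 = 0.1111968.
Per annum: 0.1111968 / 2 = 0.055598 = 5.56%.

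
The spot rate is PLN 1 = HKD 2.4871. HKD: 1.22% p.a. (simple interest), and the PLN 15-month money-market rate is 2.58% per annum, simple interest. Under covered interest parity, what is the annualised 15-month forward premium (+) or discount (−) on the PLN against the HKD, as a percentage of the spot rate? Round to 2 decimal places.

-1.32%

T = 15/12 years.
F = S · g_HKD/g_PLN = 2.4871 × 1.015250/1.032250 = 2.4461403.
Annualised premium = (F − S)/S × (1/T) = (2.4461403 − 2.4871)/2.4871 ÷ (15/12) = -1.32%.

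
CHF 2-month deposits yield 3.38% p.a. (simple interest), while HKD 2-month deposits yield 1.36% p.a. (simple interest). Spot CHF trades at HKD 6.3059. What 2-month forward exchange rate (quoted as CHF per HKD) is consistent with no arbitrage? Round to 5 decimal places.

0.15911

T = 2/12 years.
Growth of 1 HKD over T: 1 + 0.0136×2/12 = 1.0022667.
Growth of 1 CHF over T: 1 + 0.0338×2/12 = 1.0056333.
So F = 6.3059 × 1.0022667 / 1.0056333 = 6.284789 (HKD/CHF).
Quoted the other way: 1/6.284789 = 0.15911 CHF per HKD.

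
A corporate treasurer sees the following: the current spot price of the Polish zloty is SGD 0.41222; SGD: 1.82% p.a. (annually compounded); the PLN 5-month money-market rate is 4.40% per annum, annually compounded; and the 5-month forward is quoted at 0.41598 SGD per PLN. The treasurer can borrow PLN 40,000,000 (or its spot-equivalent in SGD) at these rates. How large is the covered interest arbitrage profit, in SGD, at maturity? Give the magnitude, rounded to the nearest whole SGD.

T = 5/12 years.
Keep in PLN, deliver into the forward: 40,000,000·1.0181033687·0.41598 = SGD 16,940,425.57.
Swap to SGD now, deposit: 40,000,000·0.41222·1.0075434607 = SGD 16,613,182.61.
The quoted forward overvalues PLN, so borrow SGD, buy PLN at spot, deposit the PLN at 4.40%, and sell the proceeds forward at 0.41598.
Arbitrage profit = |16,940,425.57 − 16,613,182.61| = SGD 327,243.

SGD 327,243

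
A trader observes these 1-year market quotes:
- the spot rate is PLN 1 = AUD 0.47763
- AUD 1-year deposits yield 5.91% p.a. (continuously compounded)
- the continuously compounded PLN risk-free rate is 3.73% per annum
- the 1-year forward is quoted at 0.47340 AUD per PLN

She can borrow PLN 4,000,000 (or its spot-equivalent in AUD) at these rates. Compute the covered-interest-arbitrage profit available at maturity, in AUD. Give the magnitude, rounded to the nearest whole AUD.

T = 1 year.
Route A — deposit PLN, sell forward: 4,000,000 × 1.038004375 × 0.47340 = AUD 1,965,565.08.
Route B — convert at spot, deposit AUD: 4,000,000 × 0.47763 × 1.060881324 = AUD 2,026,834.99.
The quoted forward undervalues PLN, so borrow PLN, convert to AUD at spot, deposit the AUD at 5.91%, and buy PLN forward at 0.47340 to cover the loan.
The gap between the two covered legs is AUD 61,270.

AUD 61,270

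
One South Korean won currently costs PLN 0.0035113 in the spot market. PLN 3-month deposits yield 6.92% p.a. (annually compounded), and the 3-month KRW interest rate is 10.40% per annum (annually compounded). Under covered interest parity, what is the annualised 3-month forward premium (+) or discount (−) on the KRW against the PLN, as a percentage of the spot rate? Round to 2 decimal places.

-3.19%

T = 3/12 years.
F = S · g_PLN/g_KRW = 0.0035113 × 1.0168684/1.0250434 = 0.0034832964.
Annualised premium = (F − S)/S × (1/T) = (0.0034832964 − 0.0035113)/0.0035113 ÷ (3/12) = -3.19%.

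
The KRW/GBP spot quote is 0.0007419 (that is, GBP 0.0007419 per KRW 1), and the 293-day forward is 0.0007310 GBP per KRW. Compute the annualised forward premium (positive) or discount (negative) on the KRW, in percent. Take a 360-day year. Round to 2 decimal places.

-1.81%

T = 293/360 years.
Period premium: (0.0007310 − 0.0007419)/0.0007419 = -0.0146920.
Annualise by dividing by T: -0.0146920 / (293/360) = -0.018052 → -1.81%.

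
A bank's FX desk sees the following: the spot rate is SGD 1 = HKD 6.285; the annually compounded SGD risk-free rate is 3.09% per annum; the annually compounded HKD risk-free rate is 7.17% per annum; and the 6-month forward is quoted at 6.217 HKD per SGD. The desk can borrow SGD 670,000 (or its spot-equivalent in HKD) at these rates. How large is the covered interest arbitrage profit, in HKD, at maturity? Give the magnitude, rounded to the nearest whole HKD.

T = 6/12 years.
Keep in SGD, deliver into the forward: 670,000·1.015332458·6.217 = HKD 4,229,255.67.
Swap to HKD now, deposit: 670,000·6.285·1.035229443 = HKD 4,359,299.42.
The quoted forward undervalues SGD, so borrow SGD, convert to HKD at spot, deposit the HKD at 7.17%, and buy SGD forward at 6.217 to cover the loan.
Arbitrage profit = |4,229,255.67 − 4,359,299.42| = HKD 130,044.

HKD 130,044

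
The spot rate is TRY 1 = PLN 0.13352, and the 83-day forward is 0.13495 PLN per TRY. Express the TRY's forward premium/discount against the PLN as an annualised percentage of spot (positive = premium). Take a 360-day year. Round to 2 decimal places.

T = 83/360 years.
(F − S)/S = (0.13495 − 0.13352)/0.13352 = 0.0107100.
Per annum: 0.0107100 / (83/360) = 0.046453 = 4.65%.

+4.65%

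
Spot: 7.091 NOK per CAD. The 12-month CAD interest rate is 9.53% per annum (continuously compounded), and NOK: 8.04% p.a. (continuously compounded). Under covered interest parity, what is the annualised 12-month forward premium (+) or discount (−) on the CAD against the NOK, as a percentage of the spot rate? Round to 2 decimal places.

-1.48%

T = 1 year.
No-arbitrage forward: 7.091 × 1.0837205 / 1.0999888 = 6.986128 NOK/CAD.
Annualised premium = (F − S)/S × (1/T) = (6.986128 − 7.091)/7.091 ÷ 1 = -1.48%.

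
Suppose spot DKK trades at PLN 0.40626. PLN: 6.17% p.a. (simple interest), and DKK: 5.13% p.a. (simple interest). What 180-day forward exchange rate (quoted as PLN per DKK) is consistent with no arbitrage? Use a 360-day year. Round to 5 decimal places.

0.40832

T = 180/360 years.
PLN growth factor: 1 + 0.0617×180/360 = 1.030850.
Growth of 1 DKK over T: 1 + 0.0513×180/360 = 1.025650.
Forward (PLN per DKK) = 0.40626 × 1.030850 / 1.025650 = 0.4083197.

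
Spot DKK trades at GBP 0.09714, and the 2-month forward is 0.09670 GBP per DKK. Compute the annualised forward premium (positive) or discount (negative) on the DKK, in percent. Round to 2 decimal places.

-2.72%

T = 2/12 years.
DKK trades forward at -0.45295% vs spot over the period.
Annualise by dividing by T: -0.0045295 / (2/12) = -0.027177 → -2.72%.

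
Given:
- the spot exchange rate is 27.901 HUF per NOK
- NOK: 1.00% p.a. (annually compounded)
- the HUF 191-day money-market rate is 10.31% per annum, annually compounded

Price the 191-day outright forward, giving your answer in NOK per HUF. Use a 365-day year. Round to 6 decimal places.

0.034225

T = 191/365 years.
HUF accumulates by (1 + 0.1031)^(191/365) = 1.0526884.
Growth of 1 NOK over T: (1 + 0.0100)^(191/365) = 1.0052205.
Forward (HUF per NOK) = 27.901 × 1.0526884 / 1.0052205 = 29.21852.
Quoted the other way: 1/29.21852 = 0.034225 NOK per HUF.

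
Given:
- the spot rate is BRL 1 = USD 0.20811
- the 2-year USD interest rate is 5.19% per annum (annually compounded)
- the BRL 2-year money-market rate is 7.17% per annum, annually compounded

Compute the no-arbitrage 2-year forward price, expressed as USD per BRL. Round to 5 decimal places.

T = 2 years.
USD accumulates by (1 + 0.0519)^2 = 1.1064936.
Growth of 1 BRL over T: (1 + 0.0717)^2 = 1.1485409.
So F = 0.20811 × 1.1064936 / 1.1485409 = 0.2004912 (USD/BRL).

0.20049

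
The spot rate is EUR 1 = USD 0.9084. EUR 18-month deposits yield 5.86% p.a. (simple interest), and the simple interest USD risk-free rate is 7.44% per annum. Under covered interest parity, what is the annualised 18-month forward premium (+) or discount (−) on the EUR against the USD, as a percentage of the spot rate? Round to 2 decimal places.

T = 18/12 years.
CIP forward (USD per EUR) = 0.9084 × 1.111600/1.087900 = 0.9281896.
Annualised premium = (F − S)/S × (1/T) = (0.9281896 − 0.9084)/0.9084 ÷ (18/12) = 1.45%.

+1.45%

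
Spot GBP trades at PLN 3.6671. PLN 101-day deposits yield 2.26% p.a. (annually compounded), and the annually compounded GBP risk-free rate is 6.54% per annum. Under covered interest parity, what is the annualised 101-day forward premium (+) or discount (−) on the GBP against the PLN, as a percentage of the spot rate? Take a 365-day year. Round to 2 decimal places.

T = 101/365 years.
F = S · g_PLN/g_GBP = 3.6671 × 1.0062032/1.0176844 = 3.6257289.
(F − S)/S ÷ T = (3.6257289 − 3.6671)/3.6671/(101/365) = -0.040770 → -4.08%.

-4.08%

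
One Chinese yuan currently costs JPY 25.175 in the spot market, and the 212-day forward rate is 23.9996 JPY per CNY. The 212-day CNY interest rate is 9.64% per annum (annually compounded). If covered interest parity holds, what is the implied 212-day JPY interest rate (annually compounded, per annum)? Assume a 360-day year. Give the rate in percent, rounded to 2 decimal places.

1.09%

T = 212/360 years.
By CIP, F/S equals the JPY-to-CNY growth ratio: 23.9996/25.175 = 0.9533108.
CNY growth factor: (1 + 0.0964)^(212/360) = 1.0556922.
So the JPY growth factor = 1.0064028.
Annualise: 1.0064028^(360/212) − 1 = 0.010897 = 1.09%.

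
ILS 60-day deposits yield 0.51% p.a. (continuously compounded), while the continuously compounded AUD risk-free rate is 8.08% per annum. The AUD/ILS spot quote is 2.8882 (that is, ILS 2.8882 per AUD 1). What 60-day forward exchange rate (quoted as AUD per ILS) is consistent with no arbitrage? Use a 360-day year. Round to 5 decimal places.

T = 60/360 years.
ILS accumulates by e^(0.0051×60/360) = 1.0008504.
Growth of 1 AUD over T: e^(0.0808×60/360) = 1.0135578.
CIP: F = S · (grow ILS)/(grow AUD) = 2.8882 × 1.0008504/1.0135578 = 2.851989 ILS per AUD.
Invert for AUD per ILS: 1 / 2.851989 = 0.35063.

0.35063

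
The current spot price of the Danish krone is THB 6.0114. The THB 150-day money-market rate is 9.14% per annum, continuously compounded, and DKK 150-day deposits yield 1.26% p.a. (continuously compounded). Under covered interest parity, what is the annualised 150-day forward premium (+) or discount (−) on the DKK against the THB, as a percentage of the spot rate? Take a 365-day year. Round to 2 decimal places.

+8.01%

T = 150/365 years.
No-arbitrage forward: 6.0114 × 1.038276 / 1.0051915 = 6.2092570 THB/DKK.
(F − S)/S ÷ T = (6.2092570 − 6.0114)/6.0114/(150/365) = 0.080090 → 8.01%.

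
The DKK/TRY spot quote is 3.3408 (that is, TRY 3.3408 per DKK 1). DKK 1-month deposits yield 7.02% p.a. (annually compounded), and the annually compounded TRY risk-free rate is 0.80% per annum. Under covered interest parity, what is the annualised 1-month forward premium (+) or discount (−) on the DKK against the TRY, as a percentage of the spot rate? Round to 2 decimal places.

-5.97%

T = 1/12 years.
CIP forward (TRY per DKK) = 3.3408 × 1.0006642/1.0056698 = 3.3241716.
(F − S)/S ÷ T = (3.3241716 − 3.3408)/3.3408/(1/12) = -0.059728 → -5.97%.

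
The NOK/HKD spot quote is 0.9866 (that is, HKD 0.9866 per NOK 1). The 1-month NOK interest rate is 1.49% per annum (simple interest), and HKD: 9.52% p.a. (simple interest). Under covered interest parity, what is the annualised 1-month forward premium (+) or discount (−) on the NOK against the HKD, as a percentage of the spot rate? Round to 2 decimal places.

+8.02%

T = 1/12 years.
CIP forward (HKD per NOK) = 0.9866 × 1.0079333/1.0012417 = 0.9931937.
Annualised premium = (F − S)/S × (1/T) = (0.9931937 − 0.9866)/0.9866 ÷ (1/12) = 8.02%.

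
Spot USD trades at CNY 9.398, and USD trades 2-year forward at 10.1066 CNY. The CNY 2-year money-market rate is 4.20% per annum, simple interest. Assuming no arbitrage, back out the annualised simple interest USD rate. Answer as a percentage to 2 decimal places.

0.40%

T = 2 years.
By CIP, F/S equals the CNY-to-USD growth ratio: 10.1066/9.398 = 1.0753990.
The CNY side grows by 1 + 0.0420×2 = 1.084000.
Hence g_USD = 1.007998.
r = (1.007998 − 1)/2 = 0.003999 → 0.40%.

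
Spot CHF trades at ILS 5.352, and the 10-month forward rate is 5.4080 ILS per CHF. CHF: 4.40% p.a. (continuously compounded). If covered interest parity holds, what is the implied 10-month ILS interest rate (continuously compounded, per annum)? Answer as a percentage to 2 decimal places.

T = 10/12 years.
F/S = 5.408/5.352 = 1.0104634 = (growth of ILS) / (growth of CHF).
CHF growth factor: e^(0.0440×10/12) = 1.0373472.
So the ILS growth factor = 1.0482014.
Take logs: ln 1.0482014 / (10/12) = 0.056491, so 5.65%.

5.65%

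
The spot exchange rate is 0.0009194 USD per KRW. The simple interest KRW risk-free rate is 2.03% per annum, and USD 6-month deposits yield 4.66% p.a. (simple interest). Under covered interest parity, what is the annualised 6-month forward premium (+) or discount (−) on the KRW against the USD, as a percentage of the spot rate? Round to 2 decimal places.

+2.60%

T = 6/12 years.
CIP forward (USD per KRW) = 0.0009194 × 1.023300/1.010150 = 0.0009313686.
Annualised premium = (F − S)/S × (1/T) = (0.0009313686 − 0.0009194)/0.0009194 ÷ (6/12) = 2.60%.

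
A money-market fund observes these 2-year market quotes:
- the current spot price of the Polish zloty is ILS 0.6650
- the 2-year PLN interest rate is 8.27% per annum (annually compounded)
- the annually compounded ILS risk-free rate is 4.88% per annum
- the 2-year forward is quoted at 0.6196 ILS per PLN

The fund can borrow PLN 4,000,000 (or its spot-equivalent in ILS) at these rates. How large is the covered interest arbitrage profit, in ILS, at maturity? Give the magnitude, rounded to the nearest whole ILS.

ILS 20,673

T = 2 years.
Keep in PLN, deliver into the forward: 4,000,000·1.17223929·0.6196 = ILS 2,905,277.86.
Swap to ILS now, deposit: 4,000,000·0.6650·1.09998144 = ILS 2,925,950.63.
The quoted forward undervalues PLN, so borrow PLN, convert to ILS at spot, deposit the ILS at 4.88%, and buy PLN forward at 0.6196 to cover the loan.
The gap between the two covered legs is ILS 20,673.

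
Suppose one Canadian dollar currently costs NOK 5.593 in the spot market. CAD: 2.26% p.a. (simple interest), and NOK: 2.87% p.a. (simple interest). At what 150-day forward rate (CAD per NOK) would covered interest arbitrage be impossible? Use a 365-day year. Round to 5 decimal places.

T = 150/365 years.
NOK accumulates by 1 + 0.0287×150/365 = 1.0117945.
Growth of 1 CAD over T: 1 + 0.0226×150/365 = 1.0092877.
Forward (NOK per CAD) = 5.593 × 1.0117945 / 1.0092877 = 5.606892.
Quoted the other way: 1/5.606892 = 0.17835 CAD per NOK.

0.17835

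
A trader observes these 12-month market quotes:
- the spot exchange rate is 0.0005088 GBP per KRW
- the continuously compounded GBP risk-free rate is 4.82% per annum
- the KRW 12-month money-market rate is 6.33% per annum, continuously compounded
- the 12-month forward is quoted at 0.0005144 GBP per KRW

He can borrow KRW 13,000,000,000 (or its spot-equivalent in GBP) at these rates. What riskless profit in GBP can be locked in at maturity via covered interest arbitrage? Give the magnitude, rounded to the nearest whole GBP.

T = 1 year.
Keep in KRW, deliver into the forward: 13,000,000,000·1.065346395·0.0005144 = GBP 7,124,184.41.
Swap to GBP now, deposit: 13,000,000,000·0.0005088·1.04938051 = GBP 6,941,022.45.
The quoted forward overvalues KRW, so borrow GBP, buy KRW at spot, deposit the KRW at 6.33%, and sell the proceeds forward at 0.0005144.
Arbitrage profit = |7,124,184.41 − 6,941,022.45| = GBP 183,162.

GBP 183,162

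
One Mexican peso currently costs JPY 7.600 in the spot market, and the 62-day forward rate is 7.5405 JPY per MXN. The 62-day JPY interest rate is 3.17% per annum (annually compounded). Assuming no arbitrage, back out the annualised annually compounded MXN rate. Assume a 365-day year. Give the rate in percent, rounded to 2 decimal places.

8.06%

T = 62/365 years.
CIP gives F = S · g_JPY/g_MXN, so g_JPY/g_MXN = 7.5405/7.6 = 0.9921711.
JPY growth factor: (1 + 0.0317)^(62/365) = 1.0053151.
Hence g_MXN = 1.0132477.
Annualise: 1.0132477^(365/62) − 1 = 0.080559 = 8.06%.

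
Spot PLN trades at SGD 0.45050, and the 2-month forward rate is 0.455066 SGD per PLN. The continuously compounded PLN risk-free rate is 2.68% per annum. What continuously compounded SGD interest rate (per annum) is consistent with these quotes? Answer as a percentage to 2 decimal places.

8.73%

T = 2/12 years.
CIP gives F = S · g_SGD/g_PLN, so g_SGD/g_PLN = 0.455066/0.4505 = 1.0101354.
PLN growth factor: e^(0.0268×2/12) = 1.0044767.
So the SGD growth factor = 1.0146575.
r = ln(1.0146575)/(2/12) = 0.087307 → 8.73%.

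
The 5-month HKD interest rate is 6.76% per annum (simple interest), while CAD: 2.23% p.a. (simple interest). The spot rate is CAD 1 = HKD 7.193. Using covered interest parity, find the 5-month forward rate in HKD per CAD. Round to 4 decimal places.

7.3275

T = 5/12 years.
HKD growth factor: 1 + 0.0676×5/12 = 1.0281667.
CAD accumulates by 1 + 0.0223×5/12 = 1.0092917.
So F = 7.193 × 1.0281667 / 1.0092917 = 7.327518 (HKD/CAD).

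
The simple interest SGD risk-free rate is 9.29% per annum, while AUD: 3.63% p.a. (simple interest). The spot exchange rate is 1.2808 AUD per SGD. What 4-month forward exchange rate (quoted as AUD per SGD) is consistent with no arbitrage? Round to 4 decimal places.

1.2574

T = 4/12 years.
AUD growth factor: 1 + 0.0363×4/12 = 1.012100.
SGD accumulates by 1 + 0.0929×4/12 = 1.0309667.
So F = 1.2808 × 1.012100 / 1.0309667 = 1.257361 (AUD/SGD).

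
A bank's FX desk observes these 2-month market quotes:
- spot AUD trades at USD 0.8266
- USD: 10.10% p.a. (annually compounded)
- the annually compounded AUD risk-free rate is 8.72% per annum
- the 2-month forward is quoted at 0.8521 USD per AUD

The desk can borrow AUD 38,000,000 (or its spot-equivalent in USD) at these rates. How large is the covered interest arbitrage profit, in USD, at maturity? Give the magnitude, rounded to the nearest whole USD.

USD 915,568

T = 2/12 years.
Route A — deposit AUD, sell forward: 38,000,000 × 1.0140317983 × 0.8521 = USD 32,834,146.82.
Route B — convert at spot, deposit USD: 38,000,000 × 0.8266 × 1.0161657507 = USD 31,918,579.16.
The quoted forward overvalues AUD, so borrow USD, buy AUD at spot, deposit the AUD at 8.72%, and sell the proceeds forward at 0.8521.
Profit = 32,834,146.82 − 31,918,579.16 = USD 915,568.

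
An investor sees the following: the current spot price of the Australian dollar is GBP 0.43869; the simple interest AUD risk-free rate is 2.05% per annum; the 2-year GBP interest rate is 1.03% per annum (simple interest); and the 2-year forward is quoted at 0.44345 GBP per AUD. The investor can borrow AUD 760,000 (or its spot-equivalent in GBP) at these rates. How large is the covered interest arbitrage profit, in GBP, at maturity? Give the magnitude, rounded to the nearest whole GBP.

T = 2 years.
Invest the AUD and cover forward: 760,000 × 1.041000 × 0.44345 = GBP 350,839.90.
Convert at spot and invest in GBP: 760,000 × 0.43869 × 1.020600 = GBP 340,272.53.
The quoted forward overvalues AUD, so borrow GBP, buy AUD at spot, deposit the AUD at 2.05%, and sell the proceeds forward at 0.44345.
Profit = 350,839.90 − 340,272.53 = GBP 10,567.

GBP 10,567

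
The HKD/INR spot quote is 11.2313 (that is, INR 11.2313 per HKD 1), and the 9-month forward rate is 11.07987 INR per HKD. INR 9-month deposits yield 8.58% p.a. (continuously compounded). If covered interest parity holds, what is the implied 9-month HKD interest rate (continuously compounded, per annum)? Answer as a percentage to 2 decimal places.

T = 9/12 years.
CIP gives F = S · g_INR/g_HKD, so g_INR/g_HKD = 11.07987/11.2313 = 0.9865171.
The INR side grows by e^(0.0858×9/12) = 1.0664656.
That pins the HKD growth at 1.0810412.
r = ln(1.0810412)/(9/12) = 0.103900 → 10.39%.

10.39%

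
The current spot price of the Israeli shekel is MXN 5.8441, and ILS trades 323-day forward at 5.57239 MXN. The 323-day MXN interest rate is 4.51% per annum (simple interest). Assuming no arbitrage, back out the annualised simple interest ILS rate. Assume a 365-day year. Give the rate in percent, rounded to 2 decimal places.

10.24%

T = 323/365 years.
F/S = 5.57239/5.8441 = 0.9535070 = (growth of MXN) / (growth of ILS).
MXN growth factor: 1 + 0.0451×323/365 = 1.0399104.
So the ILS growth factor = 1.0906164.
r = (1.0906164 − 1)/(323/365) = 0.102399 → 10.24%.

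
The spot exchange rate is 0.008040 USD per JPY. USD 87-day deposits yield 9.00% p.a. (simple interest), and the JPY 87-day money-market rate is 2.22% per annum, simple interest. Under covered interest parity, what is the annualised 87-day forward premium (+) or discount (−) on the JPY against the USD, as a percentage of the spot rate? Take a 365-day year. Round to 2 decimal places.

+6.74%

T = 87/365 years.
No-arbitrage forward: 0.00804 × 1.0214521 / 1.0052915 = 0.008169247 USD/JPY.
(F − S)/S ÷ T = (0.008169247 − 0.00804)/0.00804/(87/365) = 0.067443 → 6.74%.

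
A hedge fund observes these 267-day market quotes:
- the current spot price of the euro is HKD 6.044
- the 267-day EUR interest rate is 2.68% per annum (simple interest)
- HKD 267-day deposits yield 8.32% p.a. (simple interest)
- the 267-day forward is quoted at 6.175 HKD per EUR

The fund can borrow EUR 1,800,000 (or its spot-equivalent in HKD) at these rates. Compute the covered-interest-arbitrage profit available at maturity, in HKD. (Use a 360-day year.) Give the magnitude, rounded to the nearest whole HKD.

T = 267/360 years.
Invest the EUR and cover forward: 1,800,000 × 1.0198766667 × 6.175 = HKD 11,335,929.15.
Convert at spot and invest in HKD: 1,800,000 × 6.044 × 1.0617066667 = HKD 11,550,519.17.
The quoted forward undervalues EUR, so borrow EUR, convert to HKD at spot, deposit the HKD at 8.32%, and buy EUR forward at 6.175 to cover the loan.
The gap between the two covered legs is HKD 214,590.

HKD 214,590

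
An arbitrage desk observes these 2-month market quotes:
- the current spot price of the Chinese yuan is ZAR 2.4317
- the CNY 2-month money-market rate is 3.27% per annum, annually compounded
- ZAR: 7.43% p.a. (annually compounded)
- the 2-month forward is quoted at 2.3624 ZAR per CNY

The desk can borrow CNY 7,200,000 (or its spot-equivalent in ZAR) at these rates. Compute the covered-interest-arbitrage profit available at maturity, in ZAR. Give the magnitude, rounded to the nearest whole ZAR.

ZAR 617,886

T = 2/12 years.
Keep in CNY, deliver into the forward: 7,200,000·1.0053771941·2.3624 = ZAR 17,100,742.20.
Swap to ZAR now, deposit: 7,200,000·2.4317·1.0120165061 = ZAR 17,718,627.87.
The quoted forward undervalues CNY, so borrow CNY, convert to ZAR at spot, deposit the ZAR at 7.43%, and buy CNY forward at 2.3624 to cover the loan.
The gap between the two covered legs is ZAR 617,886.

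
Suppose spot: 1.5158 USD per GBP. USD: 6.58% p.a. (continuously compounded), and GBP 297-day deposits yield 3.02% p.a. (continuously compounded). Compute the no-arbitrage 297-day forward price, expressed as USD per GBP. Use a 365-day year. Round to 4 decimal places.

1.5604

T = 297/365 years.
USD accumulates by e^(0.0658×297/365) = 1.0550006.
GBP growth factor: e^(0.0302×297/365) = 1.0248781.
CIP: F = S · (grow USD)/(grow GBP) = 1.5158 × 1.0550006/1.0248781 = 1.560351 USD per GBP.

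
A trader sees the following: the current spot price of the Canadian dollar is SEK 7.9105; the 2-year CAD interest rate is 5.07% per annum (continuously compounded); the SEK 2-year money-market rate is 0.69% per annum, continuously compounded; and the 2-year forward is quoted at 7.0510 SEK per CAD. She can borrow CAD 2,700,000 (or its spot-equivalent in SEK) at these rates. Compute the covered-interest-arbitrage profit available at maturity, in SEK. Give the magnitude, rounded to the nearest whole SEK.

T = 2 years.
Invest the CAD and cover forward: 2,700,000 × 1.1067192409 × 7.0510 = SEK 21,069,388.89.
Convert at spot and invest in SEK: 2,700,000 × 7.9105 × 1.0138956595 = SEK 21,655,138.36.
The quoted forward undervalues CAD, so borrow CAD, convert to SEK at spot, deposit the SEK at 0.69%, and buy CAD forward at 7.0510 to cover the loan.
The gap between the two covered legs is SEK 585,749.

SEK 585,749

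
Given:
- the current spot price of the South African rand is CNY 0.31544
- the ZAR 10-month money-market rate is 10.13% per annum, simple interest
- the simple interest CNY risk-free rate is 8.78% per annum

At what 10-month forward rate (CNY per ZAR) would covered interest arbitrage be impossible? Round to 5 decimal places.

T = 10/12 years.
CNY accumulates by 1 + 0.0878×10/12 = 1.0731667.
ZAR growth factor: 1 + 0.1013×10/12 = 1.0844167.
CIP: F = S · (grow CNY)/(grow ZAR) = 0.31544 × 1.0731667/1.0844167 = 0.3121675 CNY per ZAR.

0.31217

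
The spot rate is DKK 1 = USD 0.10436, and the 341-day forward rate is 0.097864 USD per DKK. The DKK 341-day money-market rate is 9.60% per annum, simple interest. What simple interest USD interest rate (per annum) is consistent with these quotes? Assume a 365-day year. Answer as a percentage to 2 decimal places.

T = 341/365 years.
F/S = 0.097864/0.10436 = 0.9377539 = (growth of USD) / (growth of DKK).
DKK growth factor: 1 + 0.0960×341/365 = 1.0896877.
So the USD growth factor = 1.0218589.
(1.0218589 − 1)/T = 0.023397, i.e. 2.34%.

2.34%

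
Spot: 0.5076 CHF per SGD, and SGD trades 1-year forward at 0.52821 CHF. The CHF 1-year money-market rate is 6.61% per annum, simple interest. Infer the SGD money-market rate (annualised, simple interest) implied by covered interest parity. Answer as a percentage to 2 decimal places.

2.45%

T = 1 year.
By CIP, F/S equals the CHF-to-SGD growth ratio: 0.52821/0.5076 = 1.0406028.
CHF growth factor: 1 + 0.0661×1 = 1.066100.
Hence g_SGD = 1.0245023.
r = (1.0245023 − 1)/1 = 0.024502 → 2.45%.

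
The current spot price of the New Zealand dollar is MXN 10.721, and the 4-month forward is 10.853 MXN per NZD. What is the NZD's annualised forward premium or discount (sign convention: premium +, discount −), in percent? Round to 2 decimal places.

+3.69%

T = 4/12 years.
(F − S)/S = (10.853 − 10.721)/10.721 = 0.0123123.
Annualise by dividing by T: 0.0123123 / (4/12) = 0.036937 → 3.69%.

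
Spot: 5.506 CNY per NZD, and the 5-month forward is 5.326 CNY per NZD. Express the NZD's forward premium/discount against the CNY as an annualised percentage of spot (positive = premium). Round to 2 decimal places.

T = 5/12 years.
NZD trades forward at -3.26916% vs spot over the period.
Annualise by dividing by T: -0.0326916 / (5/12) = -0.078460 → -7.85%.

-7.85%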